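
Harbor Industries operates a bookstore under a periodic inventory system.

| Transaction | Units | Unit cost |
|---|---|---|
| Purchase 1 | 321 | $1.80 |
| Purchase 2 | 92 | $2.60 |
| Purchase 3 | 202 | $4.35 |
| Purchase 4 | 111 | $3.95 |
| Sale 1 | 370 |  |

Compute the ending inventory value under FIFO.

Sale 1 (370) [FIFO — oldest first]: 321 @ $1.80 + 49 @ $2.60 = $705.20
Ending inventory: 43 @ $2.60 + 202 @ $4.35 + 111 @ $3.95 = $1,428.95
Check: goods available $2,134.15 = COGS $705.20 + ending $1,428.95

Ending inventory = $1,428.95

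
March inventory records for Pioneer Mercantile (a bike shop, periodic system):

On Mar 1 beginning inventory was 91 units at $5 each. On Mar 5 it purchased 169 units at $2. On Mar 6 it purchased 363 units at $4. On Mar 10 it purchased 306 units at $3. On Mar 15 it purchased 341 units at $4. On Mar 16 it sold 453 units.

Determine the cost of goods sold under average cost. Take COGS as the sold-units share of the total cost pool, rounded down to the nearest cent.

Mar 16, sell 453: 453/1270 × $4,527.00 → $1,614.74
Ending inventory (cost pool remaining) = $2,912.26
Check: goods available $4,527.00 = COGS $1,614.74 + ending $2,912.26

COGS = $1,614.74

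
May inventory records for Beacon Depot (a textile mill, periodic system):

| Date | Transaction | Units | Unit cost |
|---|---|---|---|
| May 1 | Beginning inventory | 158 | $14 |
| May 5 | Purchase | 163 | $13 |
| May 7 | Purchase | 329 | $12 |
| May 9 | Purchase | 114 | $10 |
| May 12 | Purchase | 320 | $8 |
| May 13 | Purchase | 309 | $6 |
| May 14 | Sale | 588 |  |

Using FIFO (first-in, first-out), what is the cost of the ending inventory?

Ending inventory = $6,298

May 14, 588 sold [FIFO — oldest first]: 158 @ $14 + 163 @ $13 + 267 @ $12 = $7,535
Ending inventory: 62 @ $12 + 114 @ $10 + 320 @ $8 + 309 @ $6 = $6,298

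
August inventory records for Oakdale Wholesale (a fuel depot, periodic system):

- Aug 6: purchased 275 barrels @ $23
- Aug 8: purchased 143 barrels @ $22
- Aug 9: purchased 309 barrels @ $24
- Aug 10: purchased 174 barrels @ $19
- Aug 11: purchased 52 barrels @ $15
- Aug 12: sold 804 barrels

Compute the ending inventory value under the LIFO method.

Ending inventory = $3,427

Aug 12, 804 sold [LIFO — newest first]: 52 @ $15 + 174 @ $19 + 309 @ $24 + 143 @ $22 + 126 @ $23 = $17,546
Ending inventory: 149 @ $23 = $3,427
Check: goods available $20,973 = COGS $17,546 + ending $3,427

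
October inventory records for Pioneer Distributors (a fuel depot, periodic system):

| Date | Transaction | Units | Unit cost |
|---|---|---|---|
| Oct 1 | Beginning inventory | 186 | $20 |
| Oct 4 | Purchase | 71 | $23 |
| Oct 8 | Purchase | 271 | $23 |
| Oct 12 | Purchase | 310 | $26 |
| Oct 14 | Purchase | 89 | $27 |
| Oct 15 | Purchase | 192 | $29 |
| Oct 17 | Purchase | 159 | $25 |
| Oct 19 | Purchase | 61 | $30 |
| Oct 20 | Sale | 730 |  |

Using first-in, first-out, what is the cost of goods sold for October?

Oct 20, 730 sold [FIFO — oldest first]: 186 @ $20 + 71 @ $23 + 271 @ $23 + 202 @ $26 = $16,838
Ending inventory: 108 @ $26 + 89 @ $27 + 192 @ $29 + 159 @ $25 + 61 @ $30 = $16,584

COGS = $16,838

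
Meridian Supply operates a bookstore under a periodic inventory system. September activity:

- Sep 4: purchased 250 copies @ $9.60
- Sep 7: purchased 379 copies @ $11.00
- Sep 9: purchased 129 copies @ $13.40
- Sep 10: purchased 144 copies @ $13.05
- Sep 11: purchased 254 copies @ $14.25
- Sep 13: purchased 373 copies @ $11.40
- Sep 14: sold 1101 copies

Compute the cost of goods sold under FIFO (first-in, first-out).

COGS = $13,012.55

Sep 14, 1101 sold [FIFO — oldest first]: 250 @ $9.60 + 379 @ $11.00 + 129 @ $13.40 + 144 @ $13.05 + 199 @ $14.25 = $13,012.55
Ending inventory: 55 @ $14.25 + 373 @ $11.40 = $5,035.95
Check: goods available $18,048.50 = COGS $13,012.55 + ending $5,035.95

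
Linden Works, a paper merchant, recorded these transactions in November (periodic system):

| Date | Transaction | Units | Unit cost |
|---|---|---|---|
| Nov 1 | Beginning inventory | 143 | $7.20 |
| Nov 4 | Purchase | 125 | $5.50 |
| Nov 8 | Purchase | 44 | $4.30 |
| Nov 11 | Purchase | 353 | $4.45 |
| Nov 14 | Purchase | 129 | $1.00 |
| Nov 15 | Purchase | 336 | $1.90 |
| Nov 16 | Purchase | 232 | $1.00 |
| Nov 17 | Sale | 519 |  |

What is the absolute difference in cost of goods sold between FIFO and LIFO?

$2,050.15

FIFO COGS: 143 @ $7.20 + 125 @ $5.50 + 44 @ $4.30 + 207 @ $4.45 = $2,827.45
LIFO COGS: 232 @ $1.00 + 287 @ $1.90 = $777.30
Difference = |$2,827.45 − $777.30| = $2,050.15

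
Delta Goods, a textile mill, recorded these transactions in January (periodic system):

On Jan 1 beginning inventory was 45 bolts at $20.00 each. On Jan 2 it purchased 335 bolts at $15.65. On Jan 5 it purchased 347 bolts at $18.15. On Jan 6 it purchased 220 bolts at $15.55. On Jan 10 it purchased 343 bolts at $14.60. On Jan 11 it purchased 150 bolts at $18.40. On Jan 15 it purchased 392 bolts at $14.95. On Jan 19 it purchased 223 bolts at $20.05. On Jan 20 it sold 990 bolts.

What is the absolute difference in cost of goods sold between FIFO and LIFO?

$113.05

FIFO COGS: 45 @ $20.00 + 335 @ $15.65 + 347 @ $18.15 + 220 @ $15.55 + 43 @ $14.60 = $16,489.60
LIFO COGS: 223 @ $20.05 + 392 @ $14.95 + 150 @ $18.40 + 225 @ $14.60 = $16,376.55
Difference = |$16,489.60 − $16,376.55| = $113.05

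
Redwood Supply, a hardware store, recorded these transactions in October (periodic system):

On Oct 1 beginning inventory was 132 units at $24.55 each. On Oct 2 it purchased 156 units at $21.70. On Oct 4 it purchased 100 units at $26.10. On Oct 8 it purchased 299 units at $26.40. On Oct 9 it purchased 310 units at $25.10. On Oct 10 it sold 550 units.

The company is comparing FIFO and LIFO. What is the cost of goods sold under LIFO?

FIFO COGS: 132 @ $24.55 + 156 @ $21.70 + 100 @ $26.10 + 162 @ $26.40 = $13,512.60
LIFO COGS: 310 @ $25.10 + 240 @ $26.40 = $14,117.00

COGS = $14,117.00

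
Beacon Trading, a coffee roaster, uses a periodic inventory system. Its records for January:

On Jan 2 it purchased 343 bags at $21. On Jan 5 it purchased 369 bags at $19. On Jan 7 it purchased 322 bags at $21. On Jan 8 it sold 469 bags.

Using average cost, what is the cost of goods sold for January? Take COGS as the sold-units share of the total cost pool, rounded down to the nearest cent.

Jan 8, sell 469: 469/1034 × $20,976.00 → $9,514.25
Ending inventory (cost pool remaining) = $11,461.75

COGS = $9,514.25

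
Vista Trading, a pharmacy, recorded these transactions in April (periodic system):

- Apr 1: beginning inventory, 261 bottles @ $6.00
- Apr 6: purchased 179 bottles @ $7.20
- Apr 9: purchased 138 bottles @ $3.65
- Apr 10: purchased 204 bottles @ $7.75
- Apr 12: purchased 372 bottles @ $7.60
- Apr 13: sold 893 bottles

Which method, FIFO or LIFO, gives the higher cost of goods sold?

FIFO COGS: 261 @ $6.00 + 179 @ $7.20 + 138 @ $3.65 + 204 @ $7.75 + 111 @ $7.60 = $5,783.10
LIFO COGS: 372 @ $7.60 + 204 @ $7.75 + 138 @ $3.65 + 179 @ $7.20 = $6,200.70

LIFO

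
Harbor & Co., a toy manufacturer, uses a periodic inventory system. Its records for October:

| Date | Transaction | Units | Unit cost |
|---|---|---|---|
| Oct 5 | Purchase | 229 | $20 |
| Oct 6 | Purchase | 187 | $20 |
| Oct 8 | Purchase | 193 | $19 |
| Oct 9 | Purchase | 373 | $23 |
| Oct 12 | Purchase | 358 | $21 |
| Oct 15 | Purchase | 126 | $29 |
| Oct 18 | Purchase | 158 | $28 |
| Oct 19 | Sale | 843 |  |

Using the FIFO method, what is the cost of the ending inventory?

Ending inventory = $18,793

Oct 19, 843 sold [FIFO — oldest first]: 229 @ $20 + 187 @ $20 + 193 @ $19 + 234 @ $23 = $17,369
Ending inventory: 139 @ $23 + 358 @ $21 + 126 @ $29 + 158 @ $28 = $18,793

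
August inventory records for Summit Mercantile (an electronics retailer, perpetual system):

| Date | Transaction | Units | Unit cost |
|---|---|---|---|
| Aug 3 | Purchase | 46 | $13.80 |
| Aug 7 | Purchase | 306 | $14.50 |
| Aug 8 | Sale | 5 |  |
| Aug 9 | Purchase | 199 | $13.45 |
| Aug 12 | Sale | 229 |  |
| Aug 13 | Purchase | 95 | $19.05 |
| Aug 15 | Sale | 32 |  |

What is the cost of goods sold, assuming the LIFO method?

Aug 8, 5 sold [LIFO — newest first]: 5 @ $14.50 = $72.50
Aug 12, 229 sold [LIFO — newest first]: 199 @ $13.45 + 30 @ $14.50 = $3,111.55
Aug 15, 32 sold [LIFO — newest first]: 32 @ $19.05 = $609.60
Total COGS = $72.50 + $3,111.55 + $609.60 = $3,793.65
Ending inventory: 46 @ $13.80 + 271 @ $14.50 + 63 @ $19.05 = $5,764.45
Check: goods available $9,558.10 = COGS $3,793.65 + ending $5,764.45

COGS = $3,793.65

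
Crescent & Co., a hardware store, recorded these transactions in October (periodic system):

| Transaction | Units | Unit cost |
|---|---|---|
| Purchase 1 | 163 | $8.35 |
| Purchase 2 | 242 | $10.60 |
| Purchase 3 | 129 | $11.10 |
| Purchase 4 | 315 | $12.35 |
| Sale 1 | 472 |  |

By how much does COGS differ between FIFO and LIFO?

$949.00

FIFO COGS: 163 @ $8.35 + 242 @ $10.60 + 67 @ $11.10 = $4,669.95
LIFO COGS: 315 @ $12.35 + 129 @ $11.10 + 28 @ $10.60 = $5,618.95
Difference = |$4,669.95 − $5,618.95| = $949.00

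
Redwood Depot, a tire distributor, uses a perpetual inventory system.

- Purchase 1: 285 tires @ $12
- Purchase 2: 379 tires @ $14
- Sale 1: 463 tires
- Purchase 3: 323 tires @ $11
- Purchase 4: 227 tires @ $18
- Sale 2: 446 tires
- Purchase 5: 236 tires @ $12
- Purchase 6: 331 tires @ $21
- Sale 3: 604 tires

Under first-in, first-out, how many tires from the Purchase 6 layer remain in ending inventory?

268

Sale 1 (463) [FIFO — oldest first]: 285 @ $12 + 178 @ $14 = $5,912
Sale 2 (446) [FIFO — oldest first]: 201 @ $14 + 245 @ $11 = $5,509
Sale 3 (604) [FIFO — oldest first]: 78 @ $11 + 227 @ $18 + 236 @ $12 + 63 @ $21 = $9,099
Total COGS = $5,912 + $5,509 + $9,099 = $20,520
Ending inventory: 268 @ $21 = $5,628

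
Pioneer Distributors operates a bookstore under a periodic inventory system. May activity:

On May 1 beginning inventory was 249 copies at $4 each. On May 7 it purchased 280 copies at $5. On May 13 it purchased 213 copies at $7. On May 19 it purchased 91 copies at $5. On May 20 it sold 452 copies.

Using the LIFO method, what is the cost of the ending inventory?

May 20, 452 sold [LIFO — newest first]: 91 @ $5 + 213 @ $7 + 148 @ $5 = $2,686
Ending inventory: 249 @ $4 + 132 @ $5 = $1,656

Ending inventory = $1,656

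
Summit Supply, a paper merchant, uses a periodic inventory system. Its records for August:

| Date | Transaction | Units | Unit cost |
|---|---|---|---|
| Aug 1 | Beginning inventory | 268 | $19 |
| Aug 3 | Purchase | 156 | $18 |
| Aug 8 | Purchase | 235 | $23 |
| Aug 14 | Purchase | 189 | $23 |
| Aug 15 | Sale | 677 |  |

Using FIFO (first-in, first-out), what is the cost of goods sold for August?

COGS = $13,719

Aug 15, 677 sold [FIFO — oldest first]: 268 @ $19 + 156 @ $18 + 235 @ $23 + 18 @ $23 = $13,719
Ending inventory: 171 @ $23 = $3,933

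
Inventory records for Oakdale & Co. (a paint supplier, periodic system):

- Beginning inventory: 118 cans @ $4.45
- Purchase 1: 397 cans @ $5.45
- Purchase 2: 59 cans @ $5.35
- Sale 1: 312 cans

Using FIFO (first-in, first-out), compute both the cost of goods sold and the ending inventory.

Sale 1 (312) [FIFO — oldest first]: 118 @ $4.45 + 194 @ $5.45 = $1,582.40
Ending inventory: 203 @ $5.45 + 59 @ $5.35 = $1,422.00

COGS = $1,582.40; ending inventory = $1,422.00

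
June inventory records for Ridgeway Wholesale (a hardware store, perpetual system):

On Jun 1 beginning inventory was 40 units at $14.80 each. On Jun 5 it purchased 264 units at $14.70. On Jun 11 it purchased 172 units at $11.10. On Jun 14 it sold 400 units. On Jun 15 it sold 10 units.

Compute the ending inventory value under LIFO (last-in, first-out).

Ending inventory = $974.20

Jun 14, 400 sold [LIFO — newest first]: 172 @ $11.10 + 228 @ $14.70 = $5,260.80
Jun 15, 10 sold [LIFO — newest first]: 10 @ $14.70 = $147.00
Total COGS = $5,260.80 + $147.00 = $5,407.80
Ending inventory: 40 @ $14.80 + 26 @ $14.70 = $974.20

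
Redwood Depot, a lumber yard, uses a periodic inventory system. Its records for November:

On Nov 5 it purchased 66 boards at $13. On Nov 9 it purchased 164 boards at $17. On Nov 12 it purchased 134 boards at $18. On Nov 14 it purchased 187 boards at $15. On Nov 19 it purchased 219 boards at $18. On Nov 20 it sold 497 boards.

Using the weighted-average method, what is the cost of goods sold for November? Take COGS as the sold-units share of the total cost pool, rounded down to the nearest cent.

COGS = $8,265.04

Nov 20, sell 497: 497/770 × $12,805.00 → $8,265.04
Ending inventory (cost pool remaining) = $4,539.96
Check: goods available $12,805.00 = COGS $8,265.04 + ending $4,539.96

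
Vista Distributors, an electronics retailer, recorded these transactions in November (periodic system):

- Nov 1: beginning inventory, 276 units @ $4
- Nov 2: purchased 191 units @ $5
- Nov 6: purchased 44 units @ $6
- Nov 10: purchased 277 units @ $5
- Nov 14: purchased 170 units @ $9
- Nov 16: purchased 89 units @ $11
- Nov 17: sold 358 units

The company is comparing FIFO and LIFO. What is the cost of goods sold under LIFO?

FIFO COGS: 276 @ $4 + 82 @ $5 = $1,514
LIFO COGS: 89 @ $11 + 170 @ $9 + 99 @ $5 = $3,004

COGS = $3,004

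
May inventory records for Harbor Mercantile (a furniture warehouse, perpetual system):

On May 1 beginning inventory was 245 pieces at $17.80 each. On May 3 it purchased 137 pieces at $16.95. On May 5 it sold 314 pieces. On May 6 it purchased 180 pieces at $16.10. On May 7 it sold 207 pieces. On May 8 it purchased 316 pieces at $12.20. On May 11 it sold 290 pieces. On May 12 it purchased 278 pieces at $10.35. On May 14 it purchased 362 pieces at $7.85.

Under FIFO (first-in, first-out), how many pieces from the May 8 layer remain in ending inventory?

67

May 5, 314 sold [FIFO — oldest first]: 245 @ $17.80 + 69 @ $16.95 = $5,530.55
May 7, 207 sold [FIFO — oldest first]: 68 @ $16.95 + 139 @ $16.10 = $3,390.50
May 11, 290 sold [FIFO — oldest first]: 41 @ $16.10 + 249 @ $12.20 = $3,697.90
Total COGS = $5,530.55 + $3,390.50 + $3,697.90 = $12,618.95
Ending inventory: 67 @ $12.20 + 278 @ $10.35 + 362 @ $7.85 = $6,536.40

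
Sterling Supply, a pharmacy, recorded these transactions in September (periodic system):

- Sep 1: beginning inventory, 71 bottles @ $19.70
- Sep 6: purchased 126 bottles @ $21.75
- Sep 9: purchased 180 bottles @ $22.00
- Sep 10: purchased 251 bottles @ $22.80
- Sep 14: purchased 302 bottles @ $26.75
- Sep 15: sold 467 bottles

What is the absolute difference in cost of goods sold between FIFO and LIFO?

FIFO COGS: 71 @ $19.70 + 126 @ $21.75 + 180 @ $22.00 + 90 @ $22.80 = $10,151.20
LIFO COGS: 302 @ $26.75 + 165 @ $22.80 = $11,840.50
Difference = |$10,151.20 − $11,840.50| = $1,689.30

$1,689.30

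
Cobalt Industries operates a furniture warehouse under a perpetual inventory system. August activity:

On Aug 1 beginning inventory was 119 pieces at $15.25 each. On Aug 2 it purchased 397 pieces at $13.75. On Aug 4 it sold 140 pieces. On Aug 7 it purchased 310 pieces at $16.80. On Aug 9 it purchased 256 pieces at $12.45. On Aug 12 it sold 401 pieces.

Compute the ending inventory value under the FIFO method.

Ending inventory = $7,975.20

Aug 4, 140 sold [FIFO — oldest first]: 119 @ $15.25 + 21 @ $13.75 = $2,103.50
Aug 12, 401 sold [FIFO — oldest first]: 376 @ $13.75 + 25 @ $16.80 = $5,590.00
Total COGS = $2,103.50 + $5,590.00 = $7,693.50
Ending inventory: 285 @ $16.80 + 256 @ $12.45 = $7,975.20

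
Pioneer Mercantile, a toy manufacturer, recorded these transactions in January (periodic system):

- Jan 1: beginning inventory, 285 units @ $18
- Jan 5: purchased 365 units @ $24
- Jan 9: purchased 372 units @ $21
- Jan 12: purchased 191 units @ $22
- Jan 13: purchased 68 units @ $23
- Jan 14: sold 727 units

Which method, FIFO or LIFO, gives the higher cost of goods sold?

LIFO

FIFO COGS: 285 @ $18 + 365 @ $24 + 77 @ $21 = $15,507
LIFO COGS: 68 @ $23 + 191 @ $22 + 372 @ $21 + 96 @ $24 = $15,882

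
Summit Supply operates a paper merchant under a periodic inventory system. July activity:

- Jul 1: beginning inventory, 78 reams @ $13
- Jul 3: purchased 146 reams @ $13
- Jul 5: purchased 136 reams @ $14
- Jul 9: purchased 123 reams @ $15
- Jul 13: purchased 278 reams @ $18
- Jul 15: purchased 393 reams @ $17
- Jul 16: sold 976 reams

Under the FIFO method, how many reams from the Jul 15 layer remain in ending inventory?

Jul 16, 976 sold [FIFO — oldest first]: 78 @ $13 + 146 @ $13 + 136 @ $14 + 123 @ $15 + 278 @ $18 + 215 @ $17 = $15,320
Ending inventory: 178 @ $17 = $3,026

178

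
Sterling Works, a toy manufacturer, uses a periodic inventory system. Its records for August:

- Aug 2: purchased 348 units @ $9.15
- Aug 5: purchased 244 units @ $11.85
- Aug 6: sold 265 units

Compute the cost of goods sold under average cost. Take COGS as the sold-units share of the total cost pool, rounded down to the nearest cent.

COGS = $2,719.65

Aug 6, sell 265: 265/592 × $6,075.60 → $2,719.65
Ending inventory (cost pool remaining) = $3,355.95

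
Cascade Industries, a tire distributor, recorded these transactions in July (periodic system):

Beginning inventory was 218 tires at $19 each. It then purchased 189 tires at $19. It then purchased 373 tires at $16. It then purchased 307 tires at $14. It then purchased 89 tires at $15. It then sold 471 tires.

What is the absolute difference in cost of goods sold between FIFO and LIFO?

FIFO COGS: 218 @ $19 + 189 @ $19 + 64 @ $16 = $8,757
LIFO COGS: 89 @ $15 + 307 @ $14 + 75 @ $16 = $6,833
Difference = |$8,757 − $6,833| = $1,924

$1,924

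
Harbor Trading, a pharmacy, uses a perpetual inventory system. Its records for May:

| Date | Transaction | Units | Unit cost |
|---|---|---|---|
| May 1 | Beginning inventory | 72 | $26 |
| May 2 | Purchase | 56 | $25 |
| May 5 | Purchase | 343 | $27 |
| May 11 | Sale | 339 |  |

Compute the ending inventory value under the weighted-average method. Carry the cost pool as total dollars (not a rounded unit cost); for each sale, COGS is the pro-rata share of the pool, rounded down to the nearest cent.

After May 1: 72 on hand, pool $1,872.00 (≈ $26.0000 each)
After May 2: 128 on hand, pool $3,272.00 (≈ $25.5625 each)
After May 5: 471 on hand, pool $12,533.00 (≈ $26.6093 each)
May 11, sell 339: 339/471 × $12,533.00 → $9,020.56
Ending inventory (cost pool remaining) = $3,512.44

Ending inventory = $3,512.44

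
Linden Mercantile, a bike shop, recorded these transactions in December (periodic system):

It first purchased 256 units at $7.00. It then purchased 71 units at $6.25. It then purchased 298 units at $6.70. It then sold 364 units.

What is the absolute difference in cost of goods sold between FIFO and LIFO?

FIFO COGS: 256 @ $7.00 + 71 @ $6.25 + 37 @ $6.70 = $2,483.65
LIFO COGS: 298 @ $6.70 + 66 @ $6.25 = $2,409.10
Difference = |$2,483.65 − $2,409.10| = $74.55

$74.55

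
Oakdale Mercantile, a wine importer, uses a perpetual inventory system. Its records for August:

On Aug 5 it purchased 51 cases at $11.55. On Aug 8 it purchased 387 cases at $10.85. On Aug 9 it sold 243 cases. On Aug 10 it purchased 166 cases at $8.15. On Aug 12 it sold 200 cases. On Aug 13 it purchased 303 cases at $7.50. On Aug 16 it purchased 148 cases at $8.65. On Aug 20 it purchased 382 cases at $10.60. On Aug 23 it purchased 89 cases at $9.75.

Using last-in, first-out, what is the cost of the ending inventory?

Aug 9, 243 sold [LIFO — newest first]: 243 @ $10.85 = $2,636.55
Aug 12, 200 sold [LIFO — newest first]: 166 @ $8.15 + 34 @ $10.85 = $1,721.80
Total COGS = $2,636.55 + $1,721.80 = $4,358.35
Ending inventory: 51 @ $11.55 + 110 @ $10.85 + 303 @ $7.50 + 148 @ $8.65 + 382 @ $10.60 + 89 @ $9.75 = $10,252.20

Ending inventory = $10,252.20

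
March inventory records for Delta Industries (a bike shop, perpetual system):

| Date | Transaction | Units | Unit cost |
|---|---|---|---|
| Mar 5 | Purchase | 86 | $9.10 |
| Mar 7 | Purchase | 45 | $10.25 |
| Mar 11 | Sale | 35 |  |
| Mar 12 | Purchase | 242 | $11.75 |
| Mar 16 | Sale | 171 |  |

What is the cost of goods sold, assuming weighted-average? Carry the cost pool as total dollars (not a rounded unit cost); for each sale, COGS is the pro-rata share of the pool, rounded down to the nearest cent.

COGS = $2,232.05

After Mar 5: 86 on hand, pool $782.60 (≈ $9.1000 each)
After Mar 7: 131 on hand, pool $1,243.85 (≈ $9.4950 each)
Mar 11, sell 35: 35/131 × $1,243.85 → $332.32
After Mar 12: 338 on hand, pool $3,755.03 (≈ $11.1096 each)
Mar 16, sell 171: 171/338 × $3,755.03 → $1,899.73
Total COGS = $332.32 + $1,899.73 = $2,232.05
Ending inventory (cost pool remaining) = $1,855.30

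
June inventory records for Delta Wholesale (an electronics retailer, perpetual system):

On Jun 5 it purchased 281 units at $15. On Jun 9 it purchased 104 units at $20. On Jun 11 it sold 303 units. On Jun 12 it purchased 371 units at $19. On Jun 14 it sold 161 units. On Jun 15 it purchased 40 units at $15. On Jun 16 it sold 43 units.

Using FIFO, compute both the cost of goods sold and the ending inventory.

COGS = $8,613; ending inventory = $5,331

Jun 11, 303 sold [FIFO — oldest first]: 281 @ $15 + 22 @ $20 = $4,655
Jun 14, 161 sold [FIFO — oldest first]: 82 @ $20 + 79 @ $19 = $3,141
Jun 16, 43 sold [FIFO — oldest first]: 43 @ $19 = $817
Total COGS = $4,655 + $3,141 + $817 = $8,613
Ending inventory: 249 @ $19 + 40 @ $15 = $5,331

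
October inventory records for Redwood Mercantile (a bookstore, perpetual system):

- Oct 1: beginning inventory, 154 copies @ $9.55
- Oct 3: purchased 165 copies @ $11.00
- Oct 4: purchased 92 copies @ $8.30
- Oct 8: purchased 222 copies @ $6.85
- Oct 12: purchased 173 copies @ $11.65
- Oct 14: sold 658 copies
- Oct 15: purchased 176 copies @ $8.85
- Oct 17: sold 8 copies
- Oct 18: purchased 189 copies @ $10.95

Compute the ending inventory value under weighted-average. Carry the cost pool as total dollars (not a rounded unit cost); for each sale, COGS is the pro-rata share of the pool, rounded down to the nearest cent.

Ending inventory = $4,947.17

After Oct 1: 154 on hand, pool $1,470.70 (≈ $9.5500 each)
After Oct 3: 319 on hand, pool $3,285.70 (≈ $10.3000 each)
After Oct 4: 411 on hand, pool $4,049.30 (≈ $9.8523 each)
After Oct 8: 633 on hand, pool $5,570.00 (≈ $8.7994 each)
After Oct 12: 806 on hand, pool $7,585.45 (≈ $9.4112 each)
Oct 14, sell 658: 658/806 × $7,585.45 → $6,192.58
After Oct 15: 324 on hand, pool $2,950.47 (≈ $9.1064 each)
Oct 17, sell 8: 8/324 × $2,950.47 → $72.85
After Oct 18: 505 on hand, pool $4,947.17 (≈ $9.7964 each)
Total COGS = $6,192.58 + $72.85 = $6,265.43
Ending inventory (cost pool remaining) = $4,947.17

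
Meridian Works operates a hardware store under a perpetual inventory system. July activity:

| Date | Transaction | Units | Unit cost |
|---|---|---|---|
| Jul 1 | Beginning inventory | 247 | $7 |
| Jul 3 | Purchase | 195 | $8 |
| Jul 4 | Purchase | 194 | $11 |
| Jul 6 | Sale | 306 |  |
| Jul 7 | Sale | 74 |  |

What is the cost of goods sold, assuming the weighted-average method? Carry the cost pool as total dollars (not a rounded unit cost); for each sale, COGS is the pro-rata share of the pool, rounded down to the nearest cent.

COGS = $3,240.15

After Jul 1: 247 on hand, pool $1,729.00 (≈ $7.0000 each)
After Jul 3: 442 on hand, pool $3,289.00 (≈ $7.4412 each)
After Jul 4: 636 on hand, pool $5,423.00 (≈ $8.5267 each)
Jul 6, sell 306: 306/636 × $5,423.00 → $2,609.17
Jul 7, sell 74: 74/330 × $2,813.83 → $630.98
Total COGS = $2,609.17 + $630.98 = $3,240.15
Ending inventory (cost pool remaining) = $2,182.85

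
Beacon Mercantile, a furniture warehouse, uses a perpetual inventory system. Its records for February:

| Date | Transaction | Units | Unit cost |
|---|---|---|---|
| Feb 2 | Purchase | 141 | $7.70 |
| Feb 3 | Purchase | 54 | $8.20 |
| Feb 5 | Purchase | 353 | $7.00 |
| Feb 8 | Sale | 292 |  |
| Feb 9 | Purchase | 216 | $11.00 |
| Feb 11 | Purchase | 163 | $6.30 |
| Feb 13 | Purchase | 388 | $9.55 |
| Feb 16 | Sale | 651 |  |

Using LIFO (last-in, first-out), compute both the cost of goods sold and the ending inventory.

COGS = $7,876.30; ending inventory = $3,231.50

Feb 8, 292 sold [LIFO — newest first]: 292 @ $7.00 = $2,044.00
Feb 16, 651 sold [LIFO — newest first]: 388 @ $9.55 + 163 @ $6.30 + 100 @ $11.00 = $5,832.30
Total COGS = $2,044.00 + $5,832.30 = $7,876.30
Ending inventory: 141 @ $7.70 + 54 @ $8.20 + 61 @ $7.00 + 116 @ $11.00 = $3,231.50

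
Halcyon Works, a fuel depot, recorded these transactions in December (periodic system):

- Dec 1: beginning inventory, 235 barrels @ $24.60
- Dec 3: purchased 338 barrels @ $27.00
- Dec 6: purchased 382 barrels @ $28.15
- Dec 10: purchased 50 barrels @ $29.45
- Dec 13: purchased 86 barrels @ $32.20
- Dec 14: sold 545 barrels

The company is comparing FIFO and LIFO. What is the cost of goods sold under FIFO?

FIFO COGS: 235 @ $24.60 + 310 @ $27.00 = $14,151.00
LIFO COGS: 86 @ $32.20 + 50 @ $29.45 + 382 @ $28.15 + 27 @ $27.00 = $15,724.00

COGS = $14,151.00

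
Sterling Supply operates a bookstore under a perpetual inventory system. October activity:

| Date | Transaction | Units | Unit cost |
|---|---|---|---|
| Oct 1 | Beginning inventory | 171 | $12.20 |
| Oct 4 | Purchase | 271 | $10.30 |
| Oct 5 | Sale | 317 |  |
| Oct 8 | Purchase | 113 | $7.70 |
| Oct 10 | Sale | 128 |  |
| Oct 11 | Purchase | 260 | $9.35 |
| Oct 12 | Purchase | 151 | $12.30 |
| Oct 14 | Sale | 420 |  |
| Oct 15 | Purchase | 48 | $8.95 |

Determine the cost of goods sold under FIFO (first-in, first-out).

Oct 5, 317 sold [FIFO — oldest first]: 171 @ $12.20 + 146 @ $10.30 = $3,590.00
Oct 10, 128 sold [FIFO — oldest first]: 125 @ $10.30 + 3 @ $7.70 = $1,310.60
Oct 14, 420 sold [FIFO — oldest first]: 110 @ $7.70 + 260 @ $9.35 + 50 @ $12.30 = $3,893.00
Total COGS = $3,590.00 + $1,310.60 + $3,893.00 = $8,793.60
Ending inventory: 101 @ $12.30 + 48 @ $8.95 = $1,671.90

COGS = $8,793.60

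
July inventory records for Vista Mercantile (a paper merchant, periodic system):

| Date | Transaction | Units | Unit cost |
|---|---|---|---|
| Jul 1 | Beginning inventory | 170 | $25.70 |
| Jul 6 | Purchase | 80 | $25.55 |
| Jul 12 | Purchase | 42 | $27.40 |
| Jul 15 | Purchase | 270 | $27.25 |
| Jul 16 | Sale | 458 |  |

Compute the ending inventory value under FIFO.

Ending inventory = $2,834.00

Jul 16, 458 sold [FIFO — oldest first]: 170 @ $25.70 + 80 @ $25.55 + 42 @ $27.40 + 166 @ $27.25 = $12,087.30
Ending inventory: 104 @ $27.25 = $2,834.00
Check: goods available $14,921.30 = COGS $12,087.30 + ending $2,834.00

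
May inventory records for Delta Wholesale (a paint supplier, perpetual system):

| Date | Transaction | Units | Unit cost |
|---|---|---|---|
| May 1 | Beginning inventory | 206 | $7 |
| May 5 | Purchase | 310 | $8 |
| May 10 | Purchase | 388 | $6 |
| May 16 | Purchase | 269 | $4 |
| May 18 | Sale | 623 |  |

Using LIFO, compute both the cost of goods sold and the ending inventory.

May 18, 623 sold [LIFO — newest first]: 269 @ $4 + 354 @ $6 = $3,200
Ending inventory: 206 @ $7 + 310 @ $8 + 34 @ $6 = $4,126
Check: goods available $7,326 = COGS $3,200 + ending $4,126

COGS = $3,200; ending inventory = $4,126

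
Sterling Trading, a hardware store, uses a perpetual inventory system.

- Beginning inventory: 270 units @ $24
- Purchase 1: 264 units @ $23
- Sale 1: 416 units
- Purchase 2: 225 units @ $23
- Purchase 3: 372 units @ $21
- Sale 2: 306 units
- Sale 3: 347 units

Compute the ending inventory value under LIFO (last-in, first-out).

Ending inventory = $1,488

Sale 1 (416) [LIFO — newest first]: 264 @ $23 + 152 @ $24 = $9,720
Sale 2 (306) [LIFO — newest first]: 306 @ $21 = $6,426
Sale 3 (347) [LIFO — newest first]: 66 @ $21 + 225 @ $23 + 56 @ $24 = $7,905
Total COGS = $9,720 + $6,426 + $7,905 = $24,051
Ending inventory: 62 @ $24 = $1,488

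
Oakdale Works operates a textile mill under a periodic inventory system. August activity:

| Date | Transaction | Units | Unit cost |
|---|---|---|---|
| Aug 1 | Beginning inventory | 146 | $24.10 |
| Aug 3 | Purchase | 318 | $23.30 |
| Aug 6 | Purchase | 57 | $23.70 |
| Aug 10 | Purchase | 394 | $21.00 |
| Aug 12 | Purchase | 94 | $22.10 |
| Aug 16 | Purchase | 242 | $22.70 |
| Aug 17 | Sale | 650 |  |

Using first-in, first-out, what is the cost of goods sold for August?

COGS = $14,987.90

Aug 17, 650 sold [FIFO — oldest first]: 146 @ $24.10 + 318 @ $23.30 + 57 @ $23.70 + 129 @ $21.00 = $14,987.90
Ending inventory: 265 @ $21.00 + 94 @ $22.10 + 242 @ $22.70 = $13,135.80
Check: goods available $28,123.70 = COGS $14,987.90 + ending $13,135.80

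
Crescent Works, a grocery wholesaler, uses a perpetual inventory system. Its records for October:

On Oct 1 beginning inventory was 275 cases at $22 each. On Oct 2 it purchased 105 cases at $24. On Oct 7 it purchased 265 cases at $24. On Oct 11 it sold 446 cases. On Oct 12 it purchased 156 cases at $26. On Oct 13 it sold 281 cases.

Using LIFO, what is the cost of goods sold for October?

COGS = $17,358

Oct 11, 446 sold [LIFO — newest first]: 265 @ $24 + 105 @ $24 + 76 @ $22 = $10,552
Oct 13, 281 sold [LIFO — newest first]: 156 @ $26 + 125 @ $22 = $6,806
Total COGS = $10,552 + $6,806 = $17,358
Ending inventory: 74 @ $22 = $1,628
Check: goods available $18,986 = COGS $17,358 + ending $1,628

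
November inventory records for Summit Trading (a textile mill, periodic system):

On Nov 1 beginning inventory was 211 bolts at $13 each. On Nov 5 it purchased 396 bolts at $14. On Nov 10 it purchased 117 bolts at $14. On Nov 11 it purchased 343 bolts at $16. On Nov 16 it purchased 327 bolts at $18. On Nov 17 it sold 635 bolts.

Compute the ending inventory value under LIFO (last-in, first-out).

Ending inventory = $10,485

Nov 17, 635 sold [LIFO — newest first]: 327 @ $18 + 308 @ $16 = $10,814
Ending inventory: 211 @ $13 + 396 @ $14 + 117 @ $14 + 35 @ $16 = $10,485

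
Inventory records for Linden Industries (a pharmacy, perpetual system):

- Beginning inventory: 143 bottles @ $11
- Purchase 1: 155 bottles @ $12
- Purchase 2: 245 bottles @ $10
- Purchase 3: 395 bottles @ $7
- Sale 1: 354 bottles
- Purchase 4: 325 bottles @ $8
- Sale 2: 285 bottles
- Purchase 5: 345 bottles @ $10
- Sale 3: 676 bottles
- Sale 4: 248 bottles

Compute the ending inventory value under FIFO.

Sale 1 (354) [FIFO — oldest first]: 143 @ $11 + 155 @ $12 + 56 @ $10 = $3,993
Sale 2 (285) [FIFO — oldest first]: 189 @ $10 + 96 @ $7 = $2,562
Sale 3 (676) [FIFO — oldest first]: 299 @ $7 + 325 @ $8 + 52 @ $10 = $5,213
Sale 4 (248) [FIFO — oldest first]: 248 @ $10 = $2,480
Total COGS = $3,993 + $2,562 + $5,213 + $2,480 = $14,248
Ending inventory: 45 @ $10 = $450
Check: goods available $14,698 = COGS $14,248 + ending $450

Ending inventory = $450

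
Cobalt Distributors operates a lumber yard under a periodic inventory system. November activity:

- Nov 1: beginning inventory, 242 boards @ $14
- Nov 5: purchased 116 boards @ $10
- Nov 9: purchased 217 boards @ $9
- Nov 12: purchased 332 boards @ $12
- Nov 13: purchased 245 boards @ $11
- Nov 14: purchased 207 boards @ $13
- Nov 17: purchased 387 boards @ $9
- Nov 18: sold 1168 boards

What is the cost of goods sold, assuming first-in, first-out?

COGS = $13,388

Nov 18, 1168 sold [FIFO — oldest first]: 242 @ $14 + 116 @ $10 + 217 @ $9 + 332 @ $12 + 245 @ $11 + 16 @ $13 = $13,388
Ending inventory: 191 @ $13 + 387 @ $9 = $5,966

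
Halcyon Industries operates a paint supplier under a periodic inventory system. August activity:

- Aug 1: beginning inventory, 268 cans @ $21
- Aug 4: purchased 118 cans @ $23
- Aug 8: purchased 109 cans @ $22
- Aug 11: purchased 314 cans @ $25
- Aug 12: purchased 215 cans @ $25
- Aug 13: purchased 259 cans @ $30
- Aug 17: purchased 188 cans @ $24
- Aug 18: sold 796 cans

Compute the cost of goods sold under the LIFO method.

COGS = $21,007

Aug 18, 796 sold [LIFO — newest first]: 188 @ $24 + 259 @ $30 + 215 @ $25 + 134 @ $25 = $21,007
Ending inventory: 268 @ $21 + 118 @ $23 + 109 @ $22 + 180 @ $25 = $15,240
Check: goods available $36,247 = COGS $21,007 + ending $15,240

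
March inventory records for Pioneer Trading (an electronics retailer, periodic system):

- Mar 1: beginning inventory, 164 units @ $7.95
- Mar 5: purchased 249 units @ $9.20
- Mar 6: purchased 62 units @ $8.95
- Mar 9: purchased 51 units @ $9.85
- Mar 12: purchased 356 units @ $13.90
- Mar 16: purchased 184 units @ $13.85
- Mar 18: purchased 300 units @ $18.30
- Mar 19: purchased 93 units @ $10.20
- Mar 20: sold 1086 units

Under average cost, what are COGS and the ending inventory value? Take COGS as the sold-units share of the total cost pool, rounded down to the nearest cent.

COGS = $13,835.33; ending inventory = $4,751.92

Mar 20, sell 1086: 1086/1459 × $18,587.25 → $13,835.33
Ending inventory (cost pool remaining) = $4,751.92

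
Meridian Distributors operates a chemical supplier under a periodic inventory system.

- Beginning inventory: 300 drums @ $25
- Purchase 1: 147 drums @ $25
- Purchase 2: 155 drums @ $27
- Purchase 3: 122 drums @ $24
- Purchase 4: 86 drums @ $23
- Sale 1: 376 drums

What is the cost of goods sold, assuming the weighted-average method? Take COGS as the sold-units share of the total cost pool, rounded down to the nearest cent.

COGS = $9,407.42

Sale 1, sell 376: 376/810 × $20,266.00 → $9,407.42
Ending inventory (cost pool remaining) = $10,858.58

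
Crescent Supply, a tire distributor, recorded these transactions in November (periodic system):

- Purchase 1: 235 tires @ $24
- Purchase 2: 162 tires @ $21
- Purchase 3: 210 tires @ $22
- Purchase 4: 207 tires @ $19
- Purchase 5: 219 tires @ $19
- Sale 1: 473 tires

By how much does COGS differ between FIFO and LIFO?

$1,586

FIFO COGS: 235 @ $24 + 162 @ $21 + 76 @ $22 = $10,714
LIFO COGS: 219 @ $19 + 207 @ $19 + 47 @ $22 = $9,128
Difference = |$10,714 − $9,128| = $1,586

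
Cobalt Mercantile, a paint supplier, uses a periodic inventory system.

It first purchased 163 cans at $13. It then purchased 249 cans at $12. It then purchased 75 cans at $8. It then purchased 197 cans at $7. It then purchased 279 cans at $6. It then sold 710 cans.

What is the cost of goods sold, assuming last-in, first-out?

Sale 1 (710) [LIFO — newest first]: 279 @ $6 + 197 @ $7 + 75 @ $8 + 159 @ $12 = $5,561
Ending inventory: 163 @ $13 + 90 @ $12 = $3,199

COGS = $5,561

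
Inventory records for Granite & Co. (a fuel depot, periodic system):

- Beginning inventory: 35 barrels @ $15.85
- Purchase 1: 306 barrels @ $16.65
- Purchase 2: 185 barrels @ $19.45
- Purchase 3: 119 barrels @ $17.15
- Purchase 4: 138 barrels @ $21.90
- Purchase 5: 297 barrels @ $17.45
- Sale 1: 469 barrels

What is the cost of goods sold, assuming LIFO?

COGS = $8,787.95

Sale 1 (469) [LIFO — newest first]: 297 @ $17.45 + 138 @ $21.90 + 34 @ $17.15 = $8,787.95
Ending inventory: 35 @ $15.85 + 306 @ $16.65 + 185 @ $19.45 + 85 @ $17.15 = $10,705.65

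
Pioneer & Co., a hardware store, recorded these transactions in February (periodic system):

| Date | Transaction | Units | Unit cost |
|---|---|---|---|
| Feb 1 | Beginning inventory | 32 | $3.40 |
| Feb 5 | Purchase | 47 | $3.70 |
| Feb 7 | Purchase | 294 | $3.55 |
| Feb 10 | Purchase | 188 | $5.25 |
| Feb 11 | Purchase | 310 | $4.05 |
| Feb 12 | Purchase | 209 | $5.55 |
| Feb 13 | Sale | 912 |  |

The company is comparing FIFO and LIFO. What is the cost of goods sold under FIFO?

FIFO COGS: 32 @ $3.40 + 47 @ $3.70 + 294 @ $3.55 + 188 @ $5.25 + 310 @ $4.05 + 41 @ $5.55 = $3,796.45
LIFO COGS: 209 @ $5.55 + 310 @ $4.05 + 188 @ $5.25 + 205 @ $3.55 = $4,130.20

COGS = $3,796.45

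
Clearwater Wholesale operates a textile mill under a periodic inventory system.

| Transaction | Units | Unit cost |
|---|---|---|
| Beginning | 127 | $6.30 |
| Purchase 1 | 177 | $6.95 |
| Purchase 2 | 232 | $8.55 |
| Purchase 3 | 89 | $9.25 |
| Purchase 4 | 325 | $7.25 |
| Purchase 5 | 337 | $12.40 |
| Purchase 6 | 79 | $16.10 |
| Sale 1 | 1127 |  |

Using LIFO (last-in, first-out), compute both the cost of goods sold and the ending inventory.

Sale 1 (1127) [LIFO — newest first]: 79 @ $16.10 + 337 @ $12.40 + 325 @ $7.25 + 89 @ $9.25 + 232 @ $8.55 + 65 @ $6.95 = $11,065.55
Ending inventory: 127 @ $6.30 + 112 @ $6.95 = $1,578.50
Check: goods available $12,644.05 = COGS $11,065.55 + ending $1,578.50

COGS = $11,065.55; ending inventory = $1,578.50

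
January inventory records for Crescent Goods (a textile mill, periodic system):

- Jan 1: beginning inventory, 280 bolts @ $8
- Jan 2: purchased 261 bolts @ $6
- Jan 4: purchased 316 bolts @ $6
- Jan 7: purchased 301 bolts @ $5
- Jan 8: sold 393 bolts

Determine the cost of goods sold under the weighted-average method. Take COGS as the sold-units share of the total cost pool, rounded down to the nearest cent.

COGS = $2,445.89

Jan 8, sell 393: 393/1158 × $7,207.00 → $2,445.89
Ending inventory (cost pool remaining) = $4,761.11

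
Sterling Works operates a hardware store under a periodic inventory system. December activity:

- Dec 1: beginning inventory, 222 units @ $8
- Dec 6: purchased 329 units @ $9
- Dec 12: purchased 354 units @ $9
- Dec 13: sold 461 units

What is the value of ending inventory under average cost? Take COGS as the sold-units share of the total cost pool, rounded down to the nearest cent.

Ending inventory = $3,887.09

Dec 13, sell 461: 461/905 × $7,923.00 → $4,035.91
Ending inventory (cost pool remaining) = $3,887.09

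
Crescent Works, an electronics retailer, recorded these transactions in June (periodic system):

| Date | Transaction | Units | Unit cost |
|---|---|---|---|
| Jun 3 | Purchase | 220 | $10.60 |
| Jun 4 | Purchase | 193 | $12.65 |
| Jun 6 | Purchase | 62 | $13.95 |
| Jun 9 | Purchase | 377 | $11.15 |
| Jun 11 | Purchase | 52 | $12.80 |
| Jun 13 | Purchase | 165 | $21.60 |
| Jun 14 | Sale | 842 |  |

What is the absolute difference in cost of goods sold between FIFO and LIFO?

$1,920.55

FIFO COGS: 220 @ $10.60 + 193 @ $12.65 + 62 @ $13.95 + 367 @ $11.15 = $9,730.40
LIFO COGS: 165 @ $21.60 + 52 @ $12.80 + 377 @ $11.15 + 62 @ $13.95 + 186 @ $12.65 = $11,650.95
Difference = |$9,730.40 − $11,650.95| = $1,920.55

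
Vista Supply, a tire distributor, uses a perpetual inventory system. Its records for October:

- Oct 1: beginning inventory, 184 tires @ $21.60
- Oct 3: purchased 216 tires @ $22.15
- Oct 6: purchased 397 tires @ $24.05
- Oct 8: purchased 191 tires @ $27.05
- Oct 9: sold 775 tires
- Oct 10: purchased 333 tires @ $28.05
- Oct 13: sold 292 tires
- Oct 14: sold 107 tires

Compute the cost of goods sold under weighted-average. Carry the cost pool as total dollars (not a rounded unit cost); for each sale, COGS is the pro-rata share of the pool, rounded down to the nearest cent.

COGS = $28,936.60

After Oct 1: 184 on hand, pool $3,974.40 (≈ $21.6000 each)
After Oct 3: 400 on hand, pool $8,758.80 (≈ $21.8970 each)
After Oct 6: 797 on hand, pool $18,306.65 (≈ $22.9694 each)
After Oct 8: 988 on hand, pool $23,473.20 (≈ $23.7583 each)
Oct 9, sell 775: 775/988 × $23,473.20 → $18,412.68
After Oct 10: 546 on hand, pool $14,401.17 (≈ $26.3758 each)
Oct 13, sell 292: 292/546 × $14,401.17 → $7,701.72
Oct 14, sell 107: 107/254 × $6,699.45 → $2,822.20
Total COGS = $18,412.68 + $7,701.72 + $2,822.20 = $28,936.60
Ending inventory (cost pool remaining) = $3,877.25
Check: goods available $32,813.85 = COGS $28,936.60 + ending $3,877.25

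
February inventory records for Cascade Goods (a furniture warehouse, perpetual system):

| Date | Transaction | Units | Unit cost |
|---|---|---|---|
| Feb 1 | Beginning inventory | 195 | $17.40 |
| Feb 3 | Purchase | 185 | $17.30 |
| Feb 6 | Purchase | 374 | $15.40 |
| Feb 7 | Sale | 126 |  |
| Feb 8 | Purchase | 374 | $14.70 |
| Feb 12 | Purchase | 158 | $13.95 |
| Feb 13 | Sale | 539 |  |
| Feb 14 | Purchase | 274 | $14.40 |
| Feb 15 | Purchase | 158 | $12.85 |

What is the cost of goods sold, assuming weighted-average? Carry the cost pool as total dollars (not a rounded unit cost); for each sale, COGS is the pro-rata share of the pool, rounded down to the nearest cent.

COGS = $10,423.77

After Feb 1: 195 on hand, pool $3,393.00 (≈ $17.4000 each)
After Feb 3: 380 on hand, pool $6,593.50 (≈ $17.3513 each)
After Feb 6: 754 on hand, pool $12,353.10 (≈ $16.3834 each)
Feb 7, sell 126: 126/754 × $12,353.10 → $2,064.31
After Feb 8: 1002 on hand, pool $15,786.59 (≈ $15.7551 each)
After Feb 12: 1160 on hand, pool $17,990.69 (≈ $15.5092 each)
Feb 13, sell 539: 539/1160 × $17,990.69 → $8,359.46
After Feb 14: 895 on hand, pool $13,576.83 (≈ $15.1696 each)
After Feb 15: 1053 on hand, pool $15,607.13 (≈ $14.8216 each)
Total COGS = $2,064.31 + $8,359.46 = $10,423.77
Ending inventory (cost pool remaining) = $15,607.13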